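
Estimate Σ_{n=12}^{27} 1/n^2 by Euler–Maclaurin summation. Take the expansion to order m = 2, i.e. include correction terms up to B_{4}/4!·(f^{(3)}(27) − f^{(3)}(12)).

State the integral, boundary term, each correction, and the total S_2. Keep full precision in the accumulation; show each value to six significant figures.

Integral: ∫_12^27 1/x^2 dx = 0.0462963.
Endpoint term: (f(12) + f(27))/2 = (0.00694444 + 0.00137174)/2 = 0.00415809.
So far: 0.0504544.
k=1: B_{2}/(2)! × [f^{(1)}(27) − f^{(1)}(12)] = 1/12 × (-0.000101611 − (-0.00115741)) = 8.79831e-05.
Partial sum through k=1: 0.0505424.
k=2: B_{4}/(4)! × [f^{(3)}(27) − f^{(3)}(12)] = −1/720 × (-1.67260e-06 − (-9.64506e-05)) = -1.31636e-07.

S_2 ≈ 0.0505422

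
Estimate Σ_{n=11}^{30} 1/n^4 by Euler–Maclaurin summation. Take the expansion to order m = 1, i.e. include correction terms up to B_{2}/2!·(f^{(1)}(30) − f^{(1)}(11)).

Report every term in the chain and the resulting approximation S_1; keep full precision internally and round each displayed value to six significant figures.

∫_11^30 1/x^4 dx evaluates to 0.000238093.
½[f(11) + f(30)] = ½[6.83013e-05 + 1.23457e-06] = 3.47680e-05.
Running total after boundary: 0.000272861.
Order-1 term: 1/12 · (-1.64609e-07 − (-2.48369e-05)) = 2.05602e-06.

S_1 ≈ 0.000274917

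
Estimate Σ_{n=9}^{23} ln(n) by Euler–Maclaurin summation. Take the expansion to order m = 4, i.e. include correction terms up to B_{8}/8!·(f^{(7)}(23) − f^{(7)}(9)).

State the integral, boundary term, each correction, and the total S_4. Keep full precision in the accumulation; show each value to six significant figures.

S_4 ≈ 41.0021

Integral: ∫_9^23 ln(x) dx = 38.3413.
½[f(9) + f(23)] = ½[2.19722 + 3.13549] = 2.66636.
Running total after boundary: 41.0077.
Correction k=1: B_{2}/2! · (f^{(1)}(23) − f^{(1)}(9)) = 1/12 · (0.0434783 − 0.111111) = -0.00563607.
Partial sum through k=1: 41.0021.
Correction k=2: B_{4}/4! · (f^{(3)}(23) − f^{(3)}(9)) = −1/720 · (0.000164379 − 0.00274348) = 3.58209e-06.
Partial sum through k=2: 41.0021.
Correction k=3: B_{6}/6! · (f^{(5)}(23) − f^{(5)}(9)) = 1/30240 · (3.72883e-06 − 0.000406442) = -1.33172e-08.
Partial sum through k=3: 41.0021.
Correction k=4: B_{8}/8! · (f^{(7)}(23) − f^{(7)}(9)) = −1/1209600 · (2.11465e-07 − 0.000150534) = 1.24275e-10.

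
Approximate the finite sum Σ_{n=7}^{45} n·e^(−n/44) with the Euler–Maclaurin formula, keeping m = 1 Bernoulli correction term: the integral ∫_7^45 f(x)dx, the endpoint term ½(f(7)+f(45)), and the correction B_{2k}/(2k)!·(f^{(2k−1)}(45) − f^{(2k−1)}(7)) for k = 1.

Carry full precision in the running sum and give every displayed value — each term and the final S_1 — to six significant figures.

S_1 ≈ 516.722

The integral term ∫_7^45 x·e^(−x/44) dx = 505.706.
½[f(7) + f(45)] = ½[5.97043 + 16.1826] = 11.0765.
Running total after boundary: 516.782.
Correction k=1: B_{2}/2! · (f^{(1)}(45) − f^{(1)}(7)) = 1/12 · (-0.00817302 − 0.717227) = -0.0604500.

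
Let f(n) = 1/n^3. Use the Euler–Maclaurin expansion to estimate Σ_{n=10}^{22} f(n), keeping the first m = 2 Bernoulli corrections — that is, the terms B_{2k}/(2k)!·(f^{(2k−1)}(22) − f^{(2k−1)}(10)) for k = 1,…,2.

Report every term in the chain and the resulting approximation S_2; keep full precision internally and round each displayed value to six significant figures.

Integral: ∫_10^22 1/x^3 dx = 0.00396694.
Boundary: ½(f(10) + f(22)) = ½(0.00100000 + 9.39144e-05) = 0.000546957.
Running total after boundary: 0.00451390.
Order-1 term: 1/12 · (-1.28065e-05 − (-0.000300000)) = 2.39328e-05.
Running total after k=1: 0.00453783.
Order-2 term: −1/720 · (-5.29194e-07 − (-6.00000e-05)) = -8.25983e-08.

S_2 ≈ 0.00453775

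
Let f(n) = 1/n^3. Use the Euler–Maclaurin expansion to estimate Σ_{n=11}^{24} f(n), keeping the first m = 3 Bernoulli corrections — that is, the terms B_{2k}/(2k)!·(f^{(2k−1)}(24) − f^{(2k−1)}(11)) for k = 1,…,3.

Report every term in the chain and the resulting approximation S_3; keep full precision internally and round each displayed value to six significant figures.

S_3 ≈ 0.00369228

The integral term ∫_11^24 1/x^3 dx = 0.00326418.
Boundary: ½(f(11) + f(24)) = ½(0.000751315 + 7.23380e-05) = 0.000411826.
Running total after boundary: 0.00367600.
k=1: B_{2}/(2)! × [f^{(1)}(24) − f^{(1)}(11)] = 1/12 × (-9.04225e-06 − (-0.000204904)) = 1.63218e-05.
After k=1: 0.00369232.
k=2: B_{4}/(4)! × [f^{(3)}(24) − f^{(3)}(11)] = −1/720 × (-3.13967e-07 − (-3.38684e-05)) = -4.66034e-08.
After k=2: 0.00369228.
k=3: B_{6}/(6)! × [f^{(5)}(24) − f^{(5)}(11)] = 1/30240 × (-2.28934e-08 − (-1.17560e-05)) = 3.87999e-10.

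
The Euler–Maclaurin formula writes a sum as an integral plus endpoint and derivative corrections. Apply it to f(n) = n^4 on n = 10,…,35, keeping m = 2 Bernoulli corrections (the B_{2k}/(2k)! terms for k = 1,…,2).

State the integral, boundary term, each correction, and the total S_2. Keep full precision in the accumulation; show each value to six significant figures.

S_2 ≈ 1.12536e+07

The integral term ∫_10^35 x^4 dx = 1.04844e+07.
Boundary: ½(f(10) + f(35)) = ½(10000.0 + 1.50062e+06) = 755312.
So far: 1.12397e+07.
Correction k=1: B_{2}/2! · (f^{(1)}(35) − f^{(1)}(10)) = 1/12 · (171500 − 4000.00) = 13958.3.
Partial sum through k=1: 1.12536e+07.
Correction k=2: B_{4}/4! · (f^{(3)}(35) − f^{(3)}(10)) = −1/720 · (840.000 − 240.000) = -0.833333.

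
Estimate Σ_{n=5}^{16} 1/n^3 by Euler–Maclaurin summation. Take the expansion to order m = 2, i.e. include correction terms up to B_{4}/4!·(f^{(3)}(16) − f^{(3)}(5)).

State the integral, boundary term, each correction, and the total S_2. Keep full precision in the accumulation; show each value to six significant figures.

S_2 ≈ 0.0225598

The integral term ∫_5^16 1/x^3 dx = 0.0180469.
Endpoint term: (f(5) + f(16))/2 = (0.00800000 + 0.000244141)/2 = 0.00412207.
So far: 0.0221689.
Correction k=1: B_{2}/2! · (f^{(1)}(16) − f^{(1)}(5)) = 1/12 · (-4.57764e-05 − (-0.00480000)) = 0.000396185.
Running total after k=1: 0.0225651.
Correction k=2: B_{4}/4! · (f^{(3)}(16) − f^{(3)}(5)) = −1/720 · (-3.57628e-06 − (-0.00384000)) = -5.32837e-06.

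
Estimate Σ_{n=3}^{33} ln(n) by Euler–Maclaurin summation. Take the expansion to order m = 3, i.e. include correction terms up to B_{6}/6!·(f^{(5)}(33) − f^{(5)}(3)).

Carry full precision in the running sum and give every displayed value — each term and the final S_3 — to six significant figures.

S_3 ≈ 84.3613

Integral: ∫_3^33 ln(x) dx = 82.0889.
Endpoint term: (f(3) + f(33))/2 = (1.09861 + 3.49651)/2 = 2.29756.
Integral + boundary = 84.3865.
k=1: B_{2}/(2)! × [f^{(1)}(33) − f^{(1)}(3)] = 1/12 × (0.0303030 − 0.333333) = -0.0252525.
After k=1: 84.3612.
k=2: B_{4}/(4)! × [f^{(3)}(33) − f^{(3)}(3)] = −1/720 × (5.56529e-05 − 0.0740741) = 0.000102803.
After k=2: 84.3613.
k=3: B_{6}/(6)! × [f^{(5)}(33) − f^{(5)}(3)] = 1/30240 × (6.13256e-07 − 0.0987654) = -3.26603e-06.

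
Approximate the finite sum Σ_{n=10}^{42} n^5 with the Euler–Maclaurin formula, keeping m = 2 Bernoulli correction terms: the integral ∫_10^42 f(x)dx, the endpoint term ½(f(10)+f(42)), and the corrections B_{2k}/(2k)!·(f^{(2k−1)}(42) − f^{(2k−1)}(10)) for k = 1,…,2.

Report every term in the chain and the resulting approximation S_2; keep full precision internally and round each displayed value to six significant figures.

The integral term ∫_10^42 x^5 dx = 9.14672e+08.
Endpoint term: (f(10) + f(42))/2 = (100000 + 1.30691e+08)/2 = 6.53956e+07.
Running total after boundary: 9.80068e+08.
Order-1 term: 1/12 · (1.55585e+07 − 50000.0) = 1.29237e+06.
Running total after k=1: 9.81360e+08.
Order-2 term: −1/720 · (105840 − 6000.00) = -138.667.

S_2 ≈ 9.81360e+08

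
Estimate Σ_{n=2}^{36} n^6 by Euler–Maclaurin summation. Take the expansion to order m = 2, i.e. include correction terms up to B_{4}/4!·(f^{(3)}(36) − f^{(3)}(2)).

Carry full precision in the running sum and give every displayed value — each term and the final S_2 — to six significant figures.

∫_2^36 x^6 dx evaluates to 1.11949e+10.
Boundary: ½(f(2) + f(36)) = ½(64.0000 + 2.17678e+09) = 1.08839e+09.
So far: 1.22833e+10.
k=1: B_{2}/(2)! × [f^{(1)}(36) − f^{(1)}(2)] = 1/12 × (3.62797e+08 − 192.000) = 3.02331e+07.
Running total after k=1: 1.23135e+10.
k=2: B_{4}/(4)! × [f^{(3)}(36) − f^{(3)}(2)] = −1/720 × (5.59872e+06 − 960.000) = -7774.67.

S_2 ≈ 1.23135e+10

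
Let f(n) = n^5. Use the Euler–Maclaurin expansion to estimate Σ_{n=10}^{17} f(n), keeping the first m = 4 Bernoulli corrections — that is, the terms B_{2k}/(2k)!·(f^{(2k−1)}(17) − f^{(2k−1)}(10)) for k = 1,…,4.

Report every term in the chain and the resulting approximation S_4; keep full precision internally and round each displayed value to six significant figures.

∫_10^17 x^5 dx evaluates to 3.85626e+06.
½[f(10) + f(17)] = ½[100000 + 1.41986e+06] = 759928.
Running total after boundary: 4.61619e+06.
Correction k=1: B_{2}/2! · (f^{(1)}(17) − f^{(1)}(10)) = 1/12 · (417605 − 50000.0) = 30633.8.
Partial sum through k=1: 4.64682e+06.
Correction k=2: B_{4}/4! · (f^{(3)}(17) − f^{(3)}(10)) = −1/720 · (17340.0 − 6000.00) = -15.7500.
Partial sum through k=2: 4.64681e+06.
Correction k=3: B_{6}/6! · (f^{(5)}(17) − f^{(5)}(10)) = 1/30240 · (120.000 − 120.000) = 0.00000.
Partial sum through k=3: 4.64681e+06.
Correction k=4: B_{8}/8! · (f^{(7)}(17) − f^{(7)}(10)) = −1/1209600 · (0.00000 − 0.00000) = 0.00000.

S_4 ≈ 4.64681e+06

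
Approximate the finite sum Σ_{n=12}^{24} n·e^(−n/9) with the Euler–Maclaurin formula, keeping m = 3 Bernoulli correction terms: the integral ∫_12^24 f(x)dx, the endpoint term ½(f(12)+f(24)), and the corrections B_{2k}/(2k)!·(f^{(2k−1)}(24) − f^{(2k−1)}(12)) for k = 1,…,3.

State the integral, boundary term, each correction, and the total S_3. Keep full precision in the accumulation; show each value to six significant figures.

The integral term ∫_12^24 x·e^(−x/9) dx = 29.1833.
½[f(12) + f(24)] = ½[3.16317 + 1.66760] = 2.41538.
Running total after boundary: 31.5987.
Correction k=1: B_{2}/2! · (f^{(1)}(24) − f^{(1)}(12)) = 1/12 · (-0.115806 − (-0.0878657)) = -0.00232834.
After k=1: 31.5963.
Correction k=2: B_{4}/4! · (f^{(3)}(24) − f^{(3)}(12)) = −1/720 · (0.000285940 − 0.00542381) = 7.13593e-06.
After k=2: 31.5963.
Correction k=3: B_{6}/6! · (f^{(5)}(24) − f^{(5)}(12)) = 1/30240 · (2.47109e-05 − 0.000147313) = -4.05431e-09.

S_3 ≈ 31.5963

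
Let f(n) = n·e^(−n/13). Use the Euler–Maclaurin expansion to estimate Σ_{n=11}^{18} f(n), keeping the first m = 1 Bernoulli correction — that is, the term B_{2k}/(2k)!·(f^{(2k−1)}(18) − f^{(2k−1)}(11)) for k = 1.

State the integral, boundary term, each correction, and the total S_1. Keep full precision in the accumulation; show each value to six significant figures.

The integral term ∫_11^18 x·e^(−x/13) dx = 32.9480.
Endpoint term: (f(11) + f(18))/2 = (4.71968 + 4.50756)/2 = 4.61362.
So far: 37.5617.
k=1: B_{2}/(2)! × [f^{(1)}(18) − f^{(1)}(11)] = 1/12 × (-0.0963154 − 0.0660095) = -0.0135271.

S_1 ≈ 37.5481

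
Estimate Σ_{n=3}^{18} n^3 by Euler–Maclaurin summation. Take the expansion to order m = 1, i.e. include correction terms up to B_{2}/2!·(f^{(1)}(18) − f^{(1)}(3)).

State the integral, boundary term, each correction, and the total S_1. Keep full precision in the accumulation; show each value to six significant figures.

The integral term ∫_3^18 x^3 dx = 26223.8.
Endpoint term: (f(3) + f(18))/2 = (27.0000 + 5832.00)/2 = 2929.50.
Running total after boundary: 29153.2.
k=1: B_{2}/(2)! × [f^{(1)}(18) − f^{(1)}(3)] = 1/12 × (972.000 − 27.0000) = 78.7500.

S_1 ≈ 29232.0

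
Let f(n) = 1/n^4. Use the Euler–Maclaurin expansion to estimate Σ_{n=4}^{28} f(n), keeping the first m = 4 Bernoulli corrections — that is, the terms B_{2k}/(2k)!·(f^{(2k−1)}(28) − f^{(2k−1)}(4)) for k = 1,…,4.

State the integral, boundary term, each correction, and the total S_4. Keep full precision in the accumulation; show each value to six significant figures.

Integral: ∫_4^28 1/x^4 dx = 0.00519315.
½[f(4) + f(28)] = ½[0.00390625 + 1.62693e-06] = 0.00195394.
Integral + boundary = 0.00714709.
k=1: B_{2}/(2)! × [f^{(1)}(28) − f^{(1)}(4)] = 1/12 × (-2.32418e-07 − (-0.00390625)) = 0.000325501.
After k=1: 0.00747259.
k=2: B_{4}/(4)! × [f^{(3)}(28) − f^{(3)}(4)] = −1/720 × (-8.89355e-09 − (-0.00732422)) = -1.01725e-05.
After k=2: 0.00746242.
k=3: B_{6}/(6)! × [f^{(5)}(28) − f^{(5)}(4)] = 1/30240 × (-6.35253e-10 − (-0.0256348)) = 8.47710e-07.
After k=3: 0.00746326.
k=4: B_{8}/(8)! × [f^{(7)}(28) − f^{(7)}(4)] = −1/1209600 × (-7.29245e-11 − (-0.144196)) = -1.19209e-07.

S_4 ≈ 0.00746314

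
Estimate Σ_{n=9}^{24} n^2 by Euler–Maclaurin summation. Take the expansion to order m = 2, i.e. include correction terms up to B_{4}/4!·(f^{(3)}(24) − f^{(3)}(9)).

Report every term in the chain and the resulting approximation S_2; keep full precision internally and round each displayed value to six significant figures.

∫_9^24 x^2 dx evaluates to 4365.00.
Boundary: ½(f(9) + f(24)) = ½(81.0000 + 576.000) = 328.500.
So far: 4693.50.
Order-1 term: 1/12 · (48.0000 − 18.0000) = 2.50000.
Running total after k=1: 4696.00.
Order-2 term: −1/720 · (0.00000 − 0.00000) = 0.00000.

S_2 ≈ 4696.00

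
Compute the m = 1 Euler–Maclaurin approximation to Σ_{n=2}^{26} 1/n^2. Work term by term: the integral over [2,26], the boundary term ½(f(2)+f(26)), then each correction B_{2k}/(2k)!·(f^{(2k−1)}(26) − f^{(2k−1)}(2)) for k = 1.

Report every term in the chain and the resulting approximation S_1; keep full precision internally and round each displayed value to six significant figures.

Integral: ∫_2^26 1/x^2 dx = 0.461538.
Boundary: ½(f(2) + f(26)) = ½(0.250000 + 0.00147929) = 0.125740.
Running total after boundary: 0.587278.
k=1: B_{2}/(2)! × [f^{(1)}(26) − f^{(1)}(2)] = 1/12 × (-0.000113792 − (-0.250000)) = 0.0208239.

S_1 ≈ 0.608102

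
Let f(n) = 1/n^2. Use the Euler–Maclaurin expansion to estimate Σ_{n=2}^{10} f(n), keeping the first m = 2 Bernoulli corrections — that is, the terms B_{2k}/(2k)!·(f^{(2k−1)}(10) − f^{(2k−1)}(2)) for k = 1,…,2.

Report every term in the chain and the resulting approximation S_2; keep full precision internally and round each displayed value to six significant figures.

S_2 ≈ 0.549625

The integral term ∫_2^10 1/x^2 dx = 0.400000.
Boundary: ½(f(2) + f(10)) = ½(0.250000 + 0.0100000) = 0.130000.
Running total after boundary: 0.530000.
Order-1 term: 1/12 · (-0.00200000 − (-0.250000)) = 0.0206667.
Running total after k=1: 0.550667.
Order-2 term: −1/720 · (-0.000240000 − (-0.750000)) = -0.00104133.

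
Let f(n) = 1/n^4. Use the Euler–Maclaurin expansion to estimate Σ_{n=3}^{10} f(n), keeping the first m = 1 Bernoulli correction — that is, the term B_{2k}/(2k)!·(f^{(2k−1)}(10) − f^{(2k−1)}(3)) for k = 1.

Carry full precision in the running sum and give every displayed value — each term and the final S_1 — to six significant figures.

Integral: ∫_3^10 1/x^4 dx = 0.0120123.
Boundary: ½(f(3) + f(10)) = ½(0.0123457 + 0.000100000) = 0.00622284.
Running total after boundary: 0.0182352.
Correction k=1: B_{2}/2! · (f^{(1)}(10) − f^{(1)}(3)) = 1/12 · (-4.00000e-05 − (-0.0164609)) = 0.00136841.

S_1 ≈ 0.0196036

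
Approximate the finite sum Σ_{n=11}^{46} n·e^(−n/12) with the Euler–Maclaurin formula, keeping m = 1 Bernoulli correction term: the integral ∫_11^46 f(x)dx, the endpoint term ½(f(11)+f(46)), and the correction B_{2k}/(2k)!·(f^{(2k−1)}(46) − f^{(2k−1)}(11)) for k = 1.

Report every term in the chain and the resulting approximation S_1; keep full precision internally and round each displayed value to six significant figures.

Integral: ∫_11^46 x·e^(−x/12) dx = 95.2989.
Endpoint term: (f(11) + f(46))/2 = (4.39835 + 0.995319)/2 = 2.69683.
Integral + boundary = 97.9957.
Order-1 term: 1/12 · (-0.0613059 − 0.0333208) = -0.00788556.

S_1 ≈ 97.9878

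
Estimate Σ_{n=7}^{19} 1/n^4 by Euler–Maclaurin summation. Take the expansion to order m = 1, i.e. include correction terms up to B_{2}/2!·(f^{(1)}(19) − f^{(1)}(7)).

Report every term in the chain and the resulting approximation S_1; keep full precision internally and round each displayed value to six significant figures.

S_1 ≈ 0.00115500

Integral: ∫_7^19 1/x^4 dx = 0.000923219.
Boundary: ½(f(7) + f(19)) = ½(0.000416493 + 7.67336e-06) = 0.000212083.
Running total after boundary: 0.00113530.
Order-1 term: 1/12 · (-1.61544e-06 − (-0.000237996)) = 1.96984e-05.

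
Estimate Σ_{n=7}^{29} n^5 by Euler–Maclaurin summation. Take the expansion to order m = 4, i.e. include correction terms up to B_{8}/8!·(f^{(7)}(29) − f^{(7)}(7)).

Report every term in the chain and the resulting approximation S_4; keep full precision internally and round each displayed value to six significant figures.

S_4 ≈ 1.09675e+08

The integral term ∫_7^29 x^5 dx = 9.91176e+07.
Endpoint term: (f(7) + f(29))/2 = (16807.0 + 2.05111e+07)/2 = 1.02640e+07.
Integral + boundary = 1.09382e+08.
Order-1 term: 1/12 · (3.53640e+06 − 12005.0) = 293700.
After k=1: 1.09675e+08.
Order-2 term: −1/720 · (50460.0 − 2940.00) = -66.0000.
After k=2: 1.09675e+08.
Order-3 term: 1/30240 · (120.000 − 120.000) = 0.00000.
After k=3: 1.09675e+08.
Order-4 term: −1/1209600 · (0.00000 − 0.00000) = 0.00000.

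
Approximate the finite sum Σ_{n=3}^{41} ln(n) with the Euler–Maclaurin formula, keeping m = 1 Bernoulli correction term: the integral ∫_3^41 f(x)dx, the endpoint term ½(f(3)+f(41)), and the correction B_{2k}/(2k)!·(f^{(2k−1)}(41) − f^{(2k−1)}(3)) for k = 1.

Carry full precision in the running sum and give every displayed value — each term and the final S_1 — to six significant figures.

∫_3^41 ln(x) dx evaluates to 110.961.
Endpoint term: (f(3) + f(41))/2 = (1.09861 + 3.71357)/2 = 2.40609.
So far: 113.367.
Correction k=1: B_{2}/2! · (f^{(1)}(41) − f^{(1)}(3)) = 1/12 · (0.0243902 − 0.333333) = -0.0257453.

S_1 ≈ 113.341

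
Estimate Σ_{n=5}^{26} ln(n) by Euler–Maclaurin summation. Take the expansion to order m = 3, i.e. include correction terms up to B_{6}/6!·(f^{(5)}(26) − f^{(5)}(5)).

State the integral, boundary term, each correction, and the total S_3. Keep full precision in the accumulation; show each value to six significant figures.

∫_5^26 ln(x) dx evaluates to 55.6633.
Boundary: ½(f(5) + f(26)) = ½(1.60944 + 3.25810) = 2.43377.
So far: 58.0971.
Order-1 term: 1/12 · (0.0384615 − 0.200000) = -0.0134615.
Partial sum through k=1: 58.0836.
Order-2 term: −1/720 · (0.000113792 − 0.0160000) = 2.20642e-05.
Partial sum through k=2: 58.0836.
Order-3 term: 1/30240 · (2.01997e-06 − 0.00768000) = -2.53901e-07.

S_3 ≈ 58.0836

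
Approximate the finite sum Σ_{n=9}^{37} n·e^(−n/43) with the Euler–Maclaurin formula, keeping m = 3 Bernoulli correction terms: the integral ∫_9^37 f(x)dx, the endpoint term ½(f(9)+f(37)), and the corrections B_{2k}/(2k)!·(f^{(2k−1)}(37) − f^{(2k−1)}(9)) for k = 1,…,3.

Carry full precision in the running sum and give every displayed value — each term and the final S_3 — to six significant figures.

Integral: ∫_9^37 x·e^(−x/43) dx = 358.731.
½[f(9) + f(37)] = ½[7.30035 + 15.6497] = 11.4750.
So far: 370.206.
Order-1 term: 1/12 · (0.0590184 − 0.641374) = -0.0485297.
Partial sum through k=1: 370.157.
Order-2 term: −1/720 · (0.000489426 − 0.00122427) = 1.02062e-06.
Partial sum through k=2: 370.157.
Order-3 term: 1/30240 · (5.12133e-07 − 1.13665e-06) = -2.06520e-11.

S_3 ≈ 370.157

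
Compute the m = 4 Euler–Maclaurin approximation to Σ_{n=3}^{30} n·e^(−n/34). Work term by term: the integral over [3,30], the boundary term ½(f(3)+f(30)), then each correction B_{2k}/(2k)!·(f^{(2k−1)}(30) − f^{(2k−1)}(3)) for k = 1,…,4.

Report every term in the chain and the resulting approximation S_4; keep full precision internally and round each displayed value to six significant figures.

The integral term ∫_3^30 x·e^(−x/34) dx = 251.310.
Boundary: ½(f(3) + f(30)) = ½(2.74664 + 12.4142) = 7.58044.
Running total after boundary: 258.890.
Correction k=1: B_{2}/2! · (f^{(1)}(30) − f^{(1)}(3)) = 1/12 · (0.0486833 − 0.834762) = -0.0655066.
Partial sum through k=1: 258.825.
Correction k=2: B_{4}/4! · (f^{(3)}(30) − f^{(3)}(3)) = −1/720 · (0.000758045 − 0.00230610) = 2.15008e-06.
Partial sum through k=2: 258.825.
Correction k=3: B_{6}/6! · (f^{(5)}(30) − f^{(5)}(3)) = 1/30240 · (1.27507e-06 − 3.36513e-06) = -6.91159e-11.
Partial sum through k=3: 258.825.
Correction k=4: B_{8}/8! · (f^{(7)}(30) − f^{(7)}(3)) = −1/1209600 · (1.63874e-09 − 4.09633e-09) = 2.03174e-15.

S_4 ≈ 258.825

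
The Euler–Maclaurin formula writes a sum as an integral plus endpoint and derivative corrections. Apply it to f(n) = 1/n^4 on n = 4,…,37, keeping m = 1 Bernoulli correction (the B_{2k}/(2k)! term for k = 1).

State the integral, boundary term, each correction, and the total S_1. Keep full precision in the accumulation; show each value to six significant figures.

S_1 ≈ 0.00748066

∫_4^37 1/x^4 dx evaluates to 0.00520175.
Boundary: ½(f(4) + f(37)) = ½(0.00390625 + 5.33572e-07) = 0.00195339.
So far: 0.00715514.
k=1: B_{2}/(2)! × [f^{(1)}(37) − f^{(1)}(4)] = 1/12 × (-5.76835e-08 − (-0.00390625)) = 0.000325516.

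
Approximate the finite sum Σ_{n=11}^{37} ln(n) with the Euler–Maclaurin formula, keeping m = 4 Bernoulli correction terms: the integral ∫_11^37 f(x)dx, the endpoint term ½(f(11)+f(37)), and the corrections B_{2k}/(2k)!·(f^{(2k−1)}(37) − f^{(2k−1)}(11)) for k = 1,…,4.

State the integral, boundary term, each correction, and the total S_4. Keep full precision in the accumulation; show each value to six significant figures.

∫_11^37 ln(x) dx evaluates to 81.2271.
½[f(11) + f(37)] = ½[2.39790 + 3.61092] = 3.00441.
Running total after boundary: 84.2315.
k=1: B_{2}/(2)! × [f^{(1)}(37) − f^{(1)}(11)] = 1/12 × (0.0270270 − 0.0909091) = -0.00532351.
Partial sum through k=1: 84.2262.
k=2: B_{4}/(4)! × [f^{(3)}(37) − f^{(3)}(11)] = −1/720 × (3.94843e-05 − 0.00150263) = 2.03215e-06.
Partial sum through k=2: 84.2262.
k=3: B_{6}/(6)! × [f^{(5)}(37) − f^{(5)}(11)] = 1/30240 × (3.46101e-07 − 0.000149021) = -4.91650e-09.
Partial sum through k=3: 84.2262.
k=4: B_{8}/(8)! × [f^{(7)}(37) − f^{(7)}(11)] = −1/1209600 × (7.58439e-09 − 3.69474e-05) = 3.05389e-11.

S_4 ≈ 84.2262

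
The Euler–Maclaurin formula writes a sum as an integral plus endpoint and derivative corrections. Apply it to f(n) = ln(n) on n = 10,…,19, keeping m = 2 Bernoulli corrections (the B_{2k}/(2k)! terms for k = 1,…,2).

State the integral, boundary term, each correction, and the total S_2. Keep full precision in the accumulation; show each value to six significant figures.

Integral: ∫_10^19 ln(x) dx = 23.9185.
Endpoint term: (f(10) + f(19))/2 = (2.30259 + 2.94444)/2 = 2.62351.
Integral + boundary = 26.5420.
Correction k=1: B_{2}/2! · (f^{(1)}(19) − f^{(1)}(10)) = 1/12 · (0.0526316 − 0.100000) = -0.00394737.
Partial sum through k=1: 26.5381.
Correction k=2: B_{4}/4! · (f^{(3)}(19) − f^{(3)}(10)) = −1/720 · (0.000291588 − 0.00200000) = 2.37279e-06.

S_2 ≈ 26.5381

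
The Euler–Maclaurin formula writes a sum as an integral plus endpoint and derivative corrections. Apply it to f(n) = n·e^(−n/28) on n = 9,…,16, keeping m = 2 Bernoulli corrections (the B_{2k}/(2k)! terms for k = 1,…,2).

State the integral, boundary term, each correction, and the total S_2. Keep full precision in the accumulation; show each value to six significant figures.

S_2 ≈ 63.2437

∫_9^16 x·e^(−x/28) dx evaluates to 55.4837.
Endpoint term: (f(9) + f(16))/2 = (6.52601 + 9.03549)/2 = 7.78075.
Integral + boundary = 63.2645.
k=1: B_{2}/(2)! × [f^{(1)}(16) − f^{(1)}(9)] = 1/12 × (0.242022 − 0.492041) = -0.0208349.
Partial sum through k=1: 63.2437.
k=2: B_{4}/(4)! × [f^{(3)}(16) − f^{(3)}(9)] = −1/720 × (0.00174931 − 0.00247738) = 1.01121e-06.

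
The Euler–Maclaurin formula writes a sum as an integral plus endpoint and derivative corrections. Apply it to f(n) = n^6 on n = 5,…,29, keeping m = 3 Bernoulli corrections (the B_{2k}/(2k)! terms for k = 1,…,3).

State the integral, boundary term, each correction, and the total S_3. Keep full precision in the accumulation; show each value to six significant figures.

S_3 ≈ 2.77193e+09

∫_5^29 x^6 dx evaluates to 2.46426e+09.
Endpoint term: (f(5) + f(29))/2 = (15625.0 + 5.94823e+08)/2 = 2.97419e+08.
So far: 2.76168e+09.
Correction k=1: B_{2}/2! · (f^{(1)}(29) − f^{(1)}(5)) = 1/12 · (1.23067e+08 − 18750.0) = 1.02540e+07.
After k=1: 2.77193e+09.
Correction k=2: B_{4}/4! · (f^{(3)}(29) − f^{(3)}(5)) = −1/720 · (2.92668e+06 − 15000.0) = -4044.00.
After k=2: 2.77193e+09.
Correction k=3: B_{6}/6! · (f^{(5)}(29) − f^{(5)}(5)) = 1/30240 · (20880.0 − 3600.00) = 0.571429.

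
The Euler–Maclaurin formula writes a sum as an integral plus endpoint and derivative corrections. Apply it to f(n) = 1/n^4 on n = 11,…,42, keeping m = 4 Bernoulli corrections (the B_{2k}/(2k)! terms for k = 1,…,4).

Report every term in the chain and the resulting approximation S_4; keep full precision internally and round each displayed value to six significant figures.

S_4 ≈ 0.000282309

∫_11^42 1/x^4 dx evaluates to 0.000245939.
½[f(11) + f(42)] = ½[6.83013e-05 + 3.21368e-07] = 3.43114e-05.
Running total after boundary: 0.000280250.
k=1: B_{2}/(2)! × [f^{(1)}(42) − f^{(1)}(11)] = 1/12 × (-3.06065e-08 − (-2.48369e-05)) = 2.06719e-06.
After k=1: 0.000282318.
k=2: B_{4}/(4)! × [f^{(3)}(42) − f^{(3)}(11)] = −1/720 × (-5.20519e-10 − (-6.15790e-06)) = -8.55191e-09.
After k=2: 0.000282309.
k=3: B_{6}/(6)! × [f^{(5)}(42) − f^{(5)}(11)] = 1/30240 × (-1.65244e-11 − (-2.84994e-06)) = 9.42434e-11.
After k=3: 0.000282309.
k=4: B_{8}/(8)! × [f^{(7)}(42) − f^{(7)}(11)] = −1/1209600 × (-8.43082e-13 − (-2.11979e-06)) = -1.75247e-12.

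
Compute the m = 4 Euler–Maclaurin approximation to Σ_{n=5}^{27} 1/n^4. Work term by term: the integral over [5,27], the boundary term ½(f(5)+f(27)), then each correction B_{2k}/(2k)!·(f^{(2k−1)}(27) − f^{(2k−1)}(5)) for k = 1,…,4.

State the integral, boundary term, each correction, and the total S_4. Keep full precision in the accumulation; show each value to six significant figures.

S_4 ≈ 0.00355529

Integral: ∫_5^27 1/x^4 dx = 0.00264973.
Boundary: ½(f(5) + f(27)) = ½(0.00160000 + 1.88168e-06) = 0.000800941.
So far: 0.00345067.
Order-1 term: 1/12 · (-2.78767e-07 − (-0.00128000)) = 0.000106643.
Partial sum through k=1: 0.00355732.
Order-2 term: −1/720 · (-1.14719e-08 − (-0.00153600)) = -2.13332e-06.
Partial sum through k=2: 0.00355518.
Order-3 term: 1/30240 · (-8.81242e-10 − (-0.00344064)) = 1.13778e-07.
Partial sum through k=3: 0.00355530.
Order-4 term: −1/1209600 · (-1.08795e-10 − (-0.0123863)) = -1.02400e-08.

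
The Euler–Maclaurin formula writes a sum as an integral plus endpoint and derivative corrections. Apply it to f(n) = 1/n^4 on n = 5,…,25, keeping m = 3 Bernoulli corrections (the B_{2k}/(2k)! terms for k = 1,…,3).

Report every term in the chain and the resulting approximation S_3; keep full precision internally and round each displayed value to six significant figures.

Integral: ∫_5^25 1/x^4 dx = 0.00264533.
½[f(5) + f(25)] = ½[0.00160000 + 2.56000e-06] = 0.000801280.
Integral + boundary = 0.00344661.
k=1: B_{2}/(2)! × [f^{(1)}(25) − f^{(1)}(5)] = 1/12 × (-4.09600e-07 − (-0.00128000)) = 0.000106633.
Partial sum through k=1: 0.00355325.
k=2: B_{4}/(4)! × [f^{(3)}(25) − f^{(3)}(5)] = −1/720 × (-1.96608e-08 − (-0.00153600)) = -2.13331e-06.
Partial sum through k=2: 0.00355111.
k=3: B_{6}/(6)! × [f^{(5)}(25) − f^{(5)}(5)] = 1/30240 × (-1.76161e-09 − (-0.00344064)) = 1.13778e-07.

S_3 ≈ 0.00355123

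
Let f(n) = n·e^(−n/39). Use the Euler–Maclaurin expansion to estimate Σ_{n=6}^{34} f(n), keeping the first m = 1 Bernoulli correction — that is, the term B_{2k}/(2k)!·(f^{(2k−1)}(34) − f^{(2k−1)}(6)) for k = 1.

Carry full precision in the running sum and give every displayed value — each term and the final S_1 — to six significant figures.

S_1 ≈ 323.753

The integral term ∫_6^34 x·e^(−x/39) dx = 314.128.
Boundary: ½(f(6) + f(34)) = ½(5.14442 + 14.2188) = 9.68162.
Integral + boundary = 323.809.
Order-1 term: 1/12 · (0.0536154 − 0.725496) = -0.0559900.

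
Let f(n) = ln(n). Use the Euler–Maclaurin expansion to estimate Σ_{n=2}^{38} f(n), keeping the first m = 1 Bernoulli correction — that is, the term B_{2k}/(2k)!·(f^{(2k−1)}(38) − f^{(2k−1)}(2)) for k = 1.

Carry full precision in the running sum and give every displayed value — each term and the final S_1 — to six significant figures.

S_1 ≈ 102.968

∫_2^38 ln(x) dx evaluates to 100.842.
Endpoint term: (f(2) + f(38))/2 = (0.693147 + 3.63759)/2 = 2.16537.
Running total after boundary: 103.007.
Order-1 term: 1/12 · (0.0263158 − 0.500000) = -0.0394737.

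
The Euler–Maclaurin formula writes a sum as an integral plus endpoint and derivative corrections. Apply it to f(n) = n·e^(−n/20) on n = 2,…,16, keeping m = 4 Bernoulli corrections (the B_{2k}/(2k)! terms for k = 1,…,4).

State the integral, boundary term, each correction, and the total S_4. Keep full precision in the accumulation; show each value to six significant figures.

Integral: ∫_2^16 x·e^(−x/20) dx = 74.6116.
½[f(2) + f(16)] = ½[1.80967 + 7.18926] = 4.49947.
Integral + boundary = 79.1111.
Correction k=1: B_{2}/2! · (f^{(1)}(16) − f^{(1)}(2)) = 1/12 · (0.0898658 − 0.814354) = -0.0603740.
Running total after k=1: 79.0507.
Correction k=2: B_{4}/4! · (f^{(3)}(16) − f^{(3)}(2)) = −1/720 · (0.00247131 − 0.00656007) = 5.67884e-06.
Running total after k=2: 79.0507.
Correction k=3: B_{6}/6! · (f^{(5)}(16) − f^{(5)}(2)) = 1/30240 · (1.17949e-05 − 2.77106e-05) = -5.26315e-10.
Running total after k=3: 79.0507.
Correction k=4: B_{8}/8! · (f^{(7)}(16) − f^{(7)}(2)) = −1/1209600 · (4.35287e-08 − 9.75528e-08) = 4.46627e-14.

S_4 ≈ 79.0507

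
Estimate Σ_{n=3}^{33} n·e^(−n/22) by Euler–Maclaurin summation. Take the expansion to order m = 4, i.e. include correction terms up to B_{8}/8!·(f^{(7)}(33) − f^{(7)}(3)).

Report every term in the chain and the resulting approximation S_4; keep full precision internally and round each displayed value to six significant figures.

S_4 ≈ 214.820

The integral term ∫_3^33 x·e^(−x/22) dx = 209.901.
Endpoint term: (f(3) + f(33))/2 = (2.61758 + 7.36330)/2 = 4.99044.
Running total after boundary: 214.892.
Correction k=1: B_{2}/2! · (f^{(1)}(33) − f^{(1)}(3)) = 1/12 · (-0.111565 − 0.753545) = -0.0720925.
After k=1: 214.820.
Correction k=2: B_{4}/4! · (f^{(3)}(33) − f^{(3)}(3)) = −1/720 · (0.000691519 − 0.00516239) = 6.20954e-06.
After k=2: 214.820.
Correction k=3: B_{6}/6! · (f^{(5)}(33) − f^{(5)}(3)) = 1/30240 · (3.33377e-06 − 1.81154e-05) = -4.88811e-10.
After k=3: 214.820.
Correction k=4: B_{8}/8! · (f^{(7)}(33) − f^{(7)}(3)) = −1/1209600 · (1.08239e-08 − 5.28197e-08) = 3.47188e-14.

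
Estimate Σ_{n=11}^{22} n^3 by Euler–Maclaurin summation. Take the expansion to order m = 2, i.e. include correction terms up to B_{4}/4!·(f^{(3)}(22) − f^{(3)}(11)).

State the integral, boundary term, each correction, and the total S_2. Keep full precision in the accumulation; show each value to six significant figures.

S_2 ≈ 60984.0

∫_11^22 x^3 dx evaluates to 54903.8.
Endpoint term: (f(11) + f(22))/2 = (1331.00 + 10648.0)/2 = 5989.50.
Integral + boundary = 60893.2.
Order-1 term: 1/12 · (1452.00 − 363.000) = 90.7500.
Running total after k=1: 60984.0.
Order-2 term: −1/720 · (6.00000 − 6.00000) = 0.00000.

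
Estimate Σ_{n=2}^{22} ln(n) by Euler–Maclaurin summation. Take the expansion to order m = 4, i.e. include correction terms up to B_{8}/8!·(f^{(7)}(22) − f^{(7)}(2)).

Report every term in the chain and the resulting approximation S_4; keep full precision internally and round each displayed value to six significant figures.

S_4 ≈ 48.4712

The integral term ∫_2^22 ln(x) dx = 46.6166.
Endpoint term: (f(2) + f(22))/2 = (0.693147 + 3.09104)/2 = 1.89209.
Integral + boundary = 48.5087.
k=1: B_{2}/(2)! × [f^{(1)}(22) − f^{(1)}(2)] = 1/12 × (0.0454545 − 0.500000) = -0.0378788.
After k=1: 48.4709.
k=2: B_{4}/(4)! × [f^{(3)}(22) − f^{(3)}(2)] = −1/720 × (0.000187829 − 0.250000) = 0.000346961.
After k=2: 48.4712.
k=3: B_{6}/(6)! × [f^{(5)}(22) − f^{(5)}(2)] = 1/30240 × (4.65691e-06 − 0.750000) = -2.48014e-05.
After k=3: 48.4712.
k=4: B_{8}/(8)! × [f^{(7)}(22) − f^{(7)}(2)] = −1/1209600 × (2.88651e-07 − 5.62500) = 4.65030e-06.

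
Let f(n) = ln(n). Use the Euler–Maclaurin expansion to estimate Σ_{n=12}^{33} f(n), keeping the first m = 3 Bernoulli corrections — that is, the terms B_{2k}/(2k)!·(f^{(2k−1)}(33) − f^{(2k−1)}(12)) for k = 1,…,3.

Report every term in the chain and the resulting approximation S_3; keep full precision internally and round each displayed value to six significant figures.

Integral: ∫_12^33 ln(x) dx = 64.5659.
Boundary: ½(f(12) + f(33)) = ½(2.48491 + 3.49651) = 2.99071.
Integral + boundary = 67.5566.
k=1: B_{2}/(2)! × [f^{(1)}(33) − f^{(1)}(12)] = 1/12 × (0.0303030 − 0.0833333) = -0.00441919.
Partial sum through k=1: 67.5522.
k=2: B_{4}/(4)! × [f^{(3)}(33) − f^{(3)}(12)] = −1/720 × (5.56529e-05 − 0.00115741) = 1.53021e-06.
Partial sum through k=2: 67.5522.
k=3: B_{6}/(6)! × [f^{(5)}(33) − f^{(5)}(12)] = 1/30240 × (6.13256e-07 − 9.64506e-05) = -3.16922e-09.

S_3 ≈ 67.5522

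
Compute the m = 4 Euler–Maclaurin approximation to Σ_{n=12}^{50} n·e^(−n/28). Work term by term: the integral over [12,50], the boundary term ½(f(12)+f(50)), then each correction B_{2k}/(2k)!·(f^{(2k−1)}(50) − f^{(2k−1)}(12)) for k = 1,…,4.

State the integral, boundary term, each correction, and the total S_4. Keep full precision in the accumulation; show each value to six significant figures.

S_4 ≈ 371.463

Integral: ∫_12^50 x·e^(−x/28) dx = 363.405.
Boundary: ½(f(12) + f(50)) = ½(7.81727 + 8.38386) = 8.10057.
So far: 371.505.
k=1: B_{2}/(2)! × [f^{(1)}(50) − f^{(1)}(12)] = 1/12 × (-0.131746 − 0.372251) = -0.0419998.
Partial sum through k=1: 371.463.
k=2: B_{4}/(4)! × [f^{(3)}(50) − f^{(3)}(12)] = −1/720 × (0.000259704 − 0.00213664) = 2.60686e-06.
Partial sum through k=2: 371.463.
k=3: B_{6}/(6)! × [f^{(5)}(50) − f^{(5)}(12)] = 1/30240 × (8.76852e-07 − 4.84500e-06) = -1.31222e-10.
Partial sum through k=3: 371.463.
k=4: B_{8}/(8)! × [f^{(7)}(50) − f^{(7)}(12)] = −1/1209600 × (1.81435e-09 − 8.88353e-09) = 5.84423e-15.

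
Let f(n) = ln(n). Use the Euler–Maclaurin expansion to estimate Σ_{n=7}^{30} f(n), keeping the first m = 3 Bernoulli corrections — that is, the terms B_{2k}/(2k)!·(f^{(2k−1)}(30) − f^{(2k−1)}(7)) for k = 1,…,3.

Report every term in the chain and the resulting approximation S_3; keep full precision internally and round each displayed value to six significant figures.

S_3 ≈ 68.0790

∫_7^30 ln(x) dx evaluates to 65.4146.
Endpoint term: (f(7) + f(30))/2 = (1.94591 + 3.40120)/2 = 2.67355.
Integral + boundary = 68.0881.
k=1: B_{2}/(2)! × [f^{(1)}(30) − f^{(1)}(7)] = 1/12 × (0.0333333 − 0.142857) = -0.00912698.
After k=1: 68.0790.
k=2: B_{4}/(4)! × [f^{(3)}(30) − f^{(3)}(7)] = −1/720 × (7.40741e-05 − 0.00583090) = 7.99560e-06.
After k=2: 68.0790.
k=3: B_{6}/(6)! × [f^{(5)}(30) − f^{(5)}(7)] = 1/30240 × (9.87654e-07 − 0.00142798) = -4.71888e-08.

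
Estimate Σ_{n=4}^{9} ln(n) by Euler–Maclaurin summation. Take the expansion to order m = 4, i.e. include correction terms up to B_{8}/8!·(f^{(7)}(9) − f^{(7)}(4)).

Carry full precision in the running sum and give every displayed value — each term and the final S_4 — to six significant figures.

The integral term ∫_4^9 ln(x) dx = 9.22984.
Endpoint term: (f(4) + f(9))/2 = (1.38629 + 2.19722)/2 = 1.79176.
Integral + boundary = 11.0216.
Correction k=1: B_{2}/2! · (f^{(1)}(9) − f^{(1)}(4)) = 1/12 · (0.111111 − 0.250000) = -0.0115741.
Running total after k=1: 11.0100.
Correction k=2: B_{4}/4! · (f^{(3)}(9) − f^{(3)}(4)) = −1/720 · (0.00274348 − 0.0312500) = 3.95924e-05.
Running total after k=2: 11.0101.
Correction k=3: B_{6}/6! · (f^{(5)}(9) − f^{(5)}(4)) = 1/30240 · (0.000406442 − 0.0234375) = -7.61609e-07.
Running total after k=3: 11.0101.
Correction k=4: B_{8}/8! · (f^{(7)}(9) − f^{(7)}(4)) = −1/1209600 · (0.000150534 − 0.0439453) = 3.62060e-08.

S_4 ≈ 11.0101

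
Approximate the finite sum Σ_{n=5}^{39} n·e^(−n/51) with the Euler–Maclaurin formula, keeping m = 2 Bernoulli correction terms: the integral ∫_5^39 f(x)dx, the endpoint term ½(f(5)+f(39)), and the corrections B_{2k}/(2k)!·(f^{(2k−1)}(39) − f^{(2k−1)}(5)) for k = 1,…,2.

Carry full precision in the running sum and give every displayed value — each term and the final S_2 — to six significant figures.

S_2 ≈ 464.061

∫_5^39 x·e^(−x/51) dx evaluates to 452.777.
½[f(5) + f(39)] = ½[4.53307 + 18.1534] = 11.3432.
Running total after boundary: 464.120.
k=1: B_{2}/(2)! × [f^{(1)}(39) − f^{(1)}(5)] = 1/12 × (0.109523 − 0.817730) = -0.0590173.
Running total after k=1: 464.061.
k=2: B_{4}/(4)! × [f^{(3)}(39) − f^{(3)}(5)] = −1/720 × (0.000400025 − 0.00101152) = 8.49295e-07.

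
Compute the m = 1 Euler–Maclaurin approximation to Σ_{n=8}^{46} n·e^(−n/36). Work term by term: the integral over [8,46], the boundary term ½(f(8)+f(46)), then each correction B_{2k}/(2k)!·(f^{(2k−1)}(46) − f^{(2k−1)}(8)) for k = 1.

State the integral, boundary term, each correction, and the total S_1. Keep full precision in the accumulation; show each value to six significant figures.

S_1 ≈ 455.330

∫_8^46 x·e^(−x/36) dx evaluates to 445.776.
½[f(8) + f(46)] = ½[6.40590 + 12.8182] = 9.61203.
Running total after boundary: 455.388.
k=1: B_{2}/(2)! × [f^{(1)}(46) − f^{(1)}(8)] = 1/12 × (-0.0774044 − 0.622796) = -0.0583500.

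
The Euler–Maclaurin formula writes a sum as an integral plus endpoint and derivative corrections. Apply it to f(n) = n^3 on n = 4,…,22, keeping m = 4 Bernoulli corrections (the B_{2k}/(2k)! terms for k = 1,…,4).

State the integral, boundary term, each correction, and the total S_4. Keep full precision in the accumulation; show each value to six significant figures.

∫_4^22 x^3 dx evaluates to 58500.0.
½[f(4) + f(22)] = ½[64.0000 + 10648.0] = 5356.00.
Integral + boundary = 63856.0.
k=1: B_{2}/(2)! × [f^{(1)}(22) − f^{(1)}(4)] = 1/12 × (1452.00 − 48.0000) = 117.000.
Partial sum through k=1: 63973.0.
k=2: B_{4}/(4)! × [f^{(3)}(22) − f^{(3)}(4)] = −1/720 × (6.00000 − 6.00000) = 0.00000.
Partial sum through k=2: 63973.0.
k=3: B_{6}/(6)! × [f^{(5)}(22) − f^{(5)}(4)] = 1/30240 × (0.00000 − 0.00000) = 0.00000.
Partial sum through k=3: 63973.0.
k=4: B_{8}/(8)! × [f^{(7)}(22) − f^{(7)}(4)] = −1/1209600 × (0.00000 − 0.00000) = 0.00000.

S_4 ≈ 63973.0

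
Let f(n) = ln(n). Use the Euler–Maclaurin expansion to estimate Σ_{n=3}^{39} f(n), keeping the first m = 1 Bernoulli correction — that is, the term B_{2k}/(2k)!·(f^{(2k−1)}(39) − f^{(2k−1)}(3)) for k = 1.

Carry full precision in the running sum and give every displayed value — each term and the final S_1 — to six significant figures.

S_1 ≈ 105.939

Integral: ∫_3^39 ln(x) dx = 103.583.
Endpoint term: (f(3) + f(39))/2 = (1.09861 + 3.66356)/2 = 2.38109.
Integral + boundary = 105.964.
Correction k=1: B_{2}/2! · (f^{(1)}(39) − f^{(1)}(3)) = 1/12 · (0.0256410 − 0.333333) = -0.0256410.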